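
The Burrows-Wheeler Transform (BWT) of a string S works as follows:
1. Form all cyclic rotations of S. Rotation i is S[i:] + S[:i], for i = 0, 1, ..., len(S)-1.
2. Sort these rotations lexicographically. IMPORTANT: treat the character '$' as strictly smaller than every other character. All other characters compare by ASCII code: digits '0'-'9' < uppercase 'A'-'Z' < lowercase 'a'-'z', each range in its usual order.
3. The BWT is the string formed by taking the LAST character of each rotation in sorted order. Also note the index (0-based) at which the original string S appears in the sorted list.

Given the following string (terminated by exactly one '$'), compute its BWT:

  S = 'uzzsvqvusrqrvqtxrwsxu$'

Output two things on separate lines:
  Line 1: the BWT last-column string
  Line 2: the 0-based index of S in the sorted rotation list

Answer: urvvsqxuzwqxv$rsqrtszu
13

Derivation:
All 22 rotations (rotation i = S[i:]+S[:i]):
  rot[0] = uzzsvqvusrqrvqtxrwsxu$
  rot[1] = zzsvqvusrqrvqtxrwsxu$u
  rot[2] = zsvqvusrqrvqtxrwsxu$uz
  rot[3] = svqvusrqrvqtxrwsxu$uzz
  rot[4] = vqvusrqrvqtxrwsxu$uzzs
  rot[5] = qvusrqrvqtxrwsxu$uzzsv
  rot[6] = vusrqrvqtxrwsxu$uzzsvq
  rot[7] = usrqrvqtxrwsxu$uzzsvqv
  rot[8] = srqrvqtxrwsxu$uzzsvqvu
  rot[9] = rqrvqtxrwsxu$uzzsvqvus
  rot[10] = qrvqtxrwsxu$uzzsvqvusr
  rot[11] = rvqtxrwsxu$uzzsvqvusrq
  rot[12] = vqtxrwsxu$uzzsvqvusrqr
  rot[13] = qtxrwsxu$uzzsvqvusrqrv
  rot[14] = txrwsxu$uzzsvqvusrqrvq
  rot[15] = xrwsxu$uzzsvqvusrqrvqt
  rot[16] = rwsxu$uzzsvqvusrqrvqtx
  rot[17] = wsxu$uzzsvqvusrqrvqtxr
  rot[18] = sxu$uzzsvqvusrqrvqtxrw
  rot[19] = xu$uzzsvqvusrqrvqtxrws
  rot[20] = u$uzzsvqvusrqrvqtxrwsx
  rot[21] = $uzzsvqvusrqrvqtxrwsxu
Sorted (with $ < everything):
  sorted[0] = $uzzsvqvusrqrvqtxrwsxu  (last char: 'u')
  sorted[1] = qrvqtxrwsxu$uzzsvqvusr  (last char: 'r')
  sorted[2] = qtxrwsxu$uzzsvqvusrqrv  (last char: 'v')
  sorted[3] = qvusrqrvqtxrwsxu$uzzsv  (last char: 'v')
  sorted[4] = rqrvqtxrwsxu$uzzsvqvus  (last char: 's')
  sorted[5] = rvqtxrwsxu$uzzsvqvusrq  (last char: 'q')
  sorted[6] = rwsxu$uzzsvqvusrqrvqtx  (last char: 'x')
  sorted[7] = srqrvqtxrwsxu$uzzsvqvu  (last char: 'u')
  sorted[8] = svqvusrqrvqtxrwsxu$uzz  (last char: 'z')
  sorted[9] = sxu$uzzsvqvusrqrvqtxrw  (last char: 'w')
  sorted[10] = txrwsxu$uzzsvqvusrqrvq  (last char: 'q')
  sorted[11] = u$uzzsvqvusrqrvqtxrwsx  (last char: 'x')
  sorted[12] = usrqrvqtxrwsxu$uzzsvqv  (last char: 'v')
  sorted[13] = uzzsvqvusrqrvqtxrwsxu$  (last char: '$')
  sorted[14] = vqtxrwsxu$uzzsvqvusrqr  (last char: 'r')
  sorted[15] = vqvusrqrvqtxrwsxu$uzzs  (last char: 's')
  sorted[16] = vusrqrvqtxrwsxu$uzzsvq  (last char: 'q')
  sorted[17] = wsxu$uzzsvqvusrqrvqtxr  (last char: 'r')
  sorted[18] = xrwsxu$uzzsvqvusrqrvqt  (last char: 't')
  sorted[19] = xu$uzzsvqvusrqrvqtxrws  (last char: 's')
  sorted[20] = zsvqvusrqrvqtxrwsxu$uz  (last char: 'z')
  sorted[21] = zzsvqvusrqrvqtxrwsxu$u  (last char: 'u')
Last column: urvvsqxuzwqxv$rsqrtszu
Original string S is at sorted index 13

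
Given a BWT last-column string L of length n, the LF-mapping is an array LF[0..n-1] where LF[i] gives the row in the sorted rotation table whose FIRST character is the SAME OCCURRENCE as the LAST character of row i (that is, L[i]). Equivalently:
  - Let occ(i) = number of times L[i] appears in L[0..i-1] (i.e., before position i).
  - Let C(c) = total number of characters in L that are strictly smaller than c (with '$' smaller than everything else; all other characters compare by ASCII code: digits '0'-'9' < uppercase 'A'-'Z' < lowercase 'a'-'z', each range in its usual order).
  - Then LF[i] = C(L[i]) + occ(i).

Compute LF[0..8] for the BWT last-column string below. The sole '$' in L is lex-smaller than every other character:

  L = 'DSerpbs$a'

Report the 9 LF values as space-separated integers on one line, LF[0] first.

Char counts: '$':1, 'D':1, 'S':1, 'a':1, 'b':1, 'e':1, 'p':1, 'r':1, 's':1
C (first-col start): C('$')=0, C('D')=1, C('S')=2, C('a')=3, C('b')=4, C('e')=5, C('p')=6, C('r')=7, C('s')=8
L[0]='D': occ=0, LF[0]=C('D')+0=1+0=1
L[1]='S': occ=0, LF[1]=C('S')+0=2+0=2
L[2]='e': occ=0, LF[2]=C('e')+0=5+0=5
L[3]='r': occ=0, LF[3]=C('r')+0=7+0=7
L[4]='p': occ=0, LF[4]=C('p')+0=6+0=6
L[5]='b': occ=0, LF[5]=C('b')+0=4+0=4
L[6]='s': occ=0, LF[6]=C('s')+0=8+0=8
L[7]='$': occ=0, LF[7]=C('$')+0=0+0=0
L[8]='a': occ=0, LF[8]=C('a')+0=3+0=3

Answer: 1 2 5 7 6 4 8 0 3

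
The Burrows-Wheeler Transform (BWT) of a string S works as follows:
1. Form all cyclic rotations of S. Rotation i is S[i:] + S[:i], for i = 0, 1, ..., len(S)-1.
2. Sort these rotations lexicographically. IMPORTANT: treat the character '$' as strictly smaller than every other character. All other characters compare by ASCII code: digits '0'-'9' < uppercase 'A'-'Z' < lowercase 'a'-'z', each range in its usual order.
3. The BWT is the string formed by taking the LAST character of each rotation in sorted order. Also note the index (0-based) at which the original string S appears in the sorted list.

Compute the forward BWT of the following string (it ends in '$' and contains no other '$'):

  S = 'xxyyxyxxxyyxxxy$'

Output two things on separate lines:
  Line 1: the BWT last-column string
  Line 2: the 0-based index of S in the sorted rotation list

Answer: yyyxx$xyxxxyxyxx
5

Derivation:
All 16 rotations (rotation i = S[i:]+S[:i]):
  rot[0] = xxyyxyxxxyyxxxy$
  rot[1] = xyyxyxxxyyxxxy$x
  rot[2] = yyxyxxxyyxxxy$xx
  rot[3] = yxyxxxyyxxxy$xxy
  rot[4] = xyxxxyyxxxy$xxyy
  rot[5] = yxxxyyxxxy$xxyyx
  rot[6] = xxxyyxxxy$xxyyxy
  rot[7] = xxyyxxxy$xxyyxyx
  rot[8] = xyyxxxy$xxyyxyxx
  rot[9] = yyxxxy$xxyyxyxxx
  rot[10] = yxxxy$xxyyxyxxxy
  rot[11] = xxxy$xxyyxyxxxyy
  rot[12] = xxy$xxyyxyxxxyyx
  rot[13] = xy$xxyyxyxxxyyxx
  rot[14] = y$xxyyxyxxxyyxxx
  rot[15] = $xxyyxyxxxyyxxxy
Sorted (with $ < everything):
  sorted[0] = $xxyyxyxxxyyxxxy  (last char: 'y')
  sorted[1] = xxxy$xxyyxyxxxyy  (last char: 'y')
  sorted[2] = xxxyyxxxy$xxyyxy  (last char: 'y')
  sorted[3] = xxy$xxyyxyxxxyyx  (last char: 'x')
  sorted[4] = xxyyxxxy$xxyyxyx  (last char: 'x')
  sorted[5] = xxyyxyxxxyyxxxy$  (last char: '$')
  sorted[6] = xy$xxyyxyxxxyyxx  (last char: 'x')
  sorted[7] = xyxxxyyxxxy$xxyy  (last char: 'y')
  sorted[8] = xyyxxxy$xxyyxyxx  (last char: 'x')
  sorted[9] = xyyxyxxxyyxxxy$x  (last char: 'x')
  sorted[10] = y$xxyyxyxxxyyxxx  (last char: 'x')
  sorted[11] = yxxxy$xxyyxyxxxy  (last char: 'y')
  sorted[12] = yxxxyyxxxy$xxyyx  (last char: 'x')
  sorted[13] = yxyxxxyyxxxy$xxy  (last char: 'y')
  sorted[14] = yyxxxy$xxyyxyxxx  (last char: 'x')
  sorted[15] = yyxyxxxyyxxxy$xx  (last char: 'x')
Last column: yyyxx$xyxxxyxyxx
Original string S is at sorted index 5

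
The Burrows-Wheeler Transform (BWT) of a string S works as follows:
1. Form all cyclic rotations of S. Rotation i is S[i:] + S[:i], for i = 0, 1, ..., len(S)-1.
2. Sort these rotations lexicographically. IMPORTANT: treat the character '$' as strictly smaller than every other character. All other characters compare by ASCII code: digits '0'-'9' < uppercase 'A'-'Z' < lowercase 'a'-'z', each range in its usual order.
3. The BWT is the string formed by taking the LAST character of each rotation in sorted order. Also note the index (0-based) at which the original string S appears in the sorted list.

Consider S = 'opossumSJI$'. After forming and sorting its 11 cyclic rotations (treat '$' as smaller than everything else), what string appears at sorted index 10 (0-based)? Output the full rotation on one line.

Answer: umSJI$oposs

Derivation:
All 11 rotations (rotation i = S[i:]+S[:i]):
  rot[0] = opossumSJI$
  rot[1] = possumSJI$o
  rot[2] = ossumSJI$op
  rot[3] = ssumSJI$opo
  rot[4] = sumSJI$opos
  rot[5] = umSJI$oposs
  rot[6] = mSJI$opossu
  rot[7] = SJI$opossum
  rot[8] = JI$opossumS
  rot[9] = I$opossumSJ
  rot[10] = $opossumSJI
Sorted (with $ < everything):
  sorted[0] = $opossumSJI
  sorted[1] = I$opossumSJ
  sorted[2] = JI$opossumS
  sorted[3] = SJI$opossum
  sorted[4] = mSJI$opossu
  sorted[5] = opossumSJI$
  sorted[6] = ossumSJI$op
  sorted[7] = possumSJI$o
  sorted[8] = ssumSJI$opo
  sorted[9] = sumSJI$opos
  sorted[10] = umSJI$oposs
sorted[10] = umSJI$oposs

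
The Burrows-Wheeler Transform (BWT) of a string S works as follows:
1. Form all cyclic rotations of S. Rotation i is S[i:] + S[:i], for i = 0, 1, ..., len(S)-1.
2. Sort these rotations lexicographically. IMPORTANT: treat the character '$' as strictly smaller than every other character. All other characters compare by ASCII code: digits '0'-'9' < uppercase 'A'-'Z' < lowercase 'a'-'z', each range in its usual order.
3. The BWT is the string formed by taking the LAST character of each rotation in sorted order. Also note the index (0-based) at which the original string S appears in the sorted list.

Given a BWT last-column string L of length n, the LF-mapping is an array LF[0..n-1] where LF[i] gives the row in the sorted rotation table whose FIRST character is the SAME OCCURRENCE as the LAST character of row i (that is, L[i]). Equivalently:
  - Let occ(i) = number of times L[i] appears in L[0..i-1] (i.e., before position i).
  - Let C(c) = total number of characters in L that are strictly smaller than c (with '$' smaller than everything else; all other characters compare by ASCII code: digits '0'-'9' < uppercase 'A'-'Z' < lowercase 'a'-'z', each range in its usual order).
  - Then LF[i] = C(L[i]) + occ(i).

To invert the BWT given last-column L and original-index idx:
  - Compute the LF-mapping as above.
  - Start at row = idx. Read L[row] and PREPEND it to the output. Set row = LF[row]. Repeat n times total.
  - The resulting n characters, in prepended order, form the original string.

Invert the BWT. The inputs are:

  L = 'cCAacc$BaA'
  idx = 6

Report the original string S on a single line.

Answer: acCAAcaBc$

Derivation:
LF mapping: 7 4 1 5 8 9 0 3 6 2
Walk LF starting at row 6, prepending L[row]:
  step 1: row=6, L[6]='$', prepend. Next row=LF[6]=0
  step 2: row=0, L[0]='c', prepend. Next row=LF[0]=7
  step 3: row=7, L[7]='B', prepend. Next row=LF[7]=3
  step 4: row=3, L[3]='a', prepend. Next row=LF[3]=5
  step 5: row=5, L[5]='c', prepend. Next row=LF[5]=9
  step 6: row=9, L[9]='A', prepend. Next row=LF[9]=2
  step 7: row=2, L[2]='A', prepend. Next row=LF[2]=1
  step 8: row=1, L[1]='C', prepend. Next row=LF[1]=4
  step 9: row=4, L[4]='c', prepend. Next row=LF[4]=8
  step 10: row=8, L[8]='a', prepend. Next row=LF[8]=6
Reversed output: acCAAcaBc$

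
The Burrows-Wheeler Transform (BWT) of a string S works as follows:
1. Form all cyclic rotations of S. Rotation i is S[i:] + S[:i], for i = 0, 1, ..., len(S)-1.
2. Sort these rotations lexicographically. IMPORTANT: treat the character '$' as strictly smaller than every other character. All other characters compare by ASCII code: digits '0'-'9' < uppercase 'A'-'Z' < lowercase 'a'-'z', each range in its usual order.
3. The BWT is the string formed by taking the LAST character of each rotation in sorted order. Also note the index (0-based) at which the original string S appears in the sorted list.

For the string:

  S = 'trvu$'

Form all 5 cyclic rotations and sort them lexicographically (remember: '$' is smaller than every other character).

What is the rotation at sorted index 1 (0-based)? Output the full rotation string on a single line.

All 5 rotations (rotation i = S[i:]+S[:i]):
  rot[0] = trvu$
  rot[1] = rvu$t
  rot[2] = vu$tr
  rot[3] = u$trv
  rot[4] = $trvu
Sorted (with $ < everything):
  sorted[0] = $trvu
  sorted[1] = rvu$t
  sorted[2] = trvu$
  sorted[3] = u$trv
  sorted[4] = vu$tr
sorted[1] = rvu$t

Answer: rvu$t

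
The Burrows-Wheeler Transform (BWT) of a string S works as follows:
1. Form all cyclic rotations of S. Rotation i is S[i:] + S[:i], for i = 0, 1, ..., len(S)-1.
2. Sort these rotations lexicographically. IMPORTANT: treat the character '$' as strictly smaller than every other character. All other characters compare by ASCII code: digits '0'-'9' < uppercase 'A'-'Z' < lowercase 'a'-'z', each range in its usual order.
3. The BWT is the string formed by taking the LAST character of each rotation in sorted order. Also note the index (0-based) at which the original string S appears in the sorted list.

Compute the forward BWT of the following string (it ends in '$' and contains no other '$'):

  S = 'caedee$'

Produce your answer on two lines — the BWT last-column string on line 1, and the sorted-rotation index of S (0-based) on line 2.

Answer: ec$eead
2

Derivation:
All 7 rotations (rotation i = S[i:]+S[:i]):
  rot[0] = caedee$
  rot[1] = aedee$c
  rot[2] = edee$ca
  rot[3] = dee$cae
  rot[4] = ee$caed
  rot[5] = e$caede
  rot[6] = $caedee
Sorted (with $ < everything):
  sorted[0] = $caedee  (last char: 'e')
  sorted[1] = aedee$c  (last char: 'c')
  sorted[2] = caedee$  (last char: '$')
  sorted[3] = dee$cae  (last char: 'e')
  sorted[4] = e$caede  (last char: 'e')
  sorted[5] = edee$ca  (last char: 'a')
  sorted[6] = ee$caed  (last char: 'd')
Last column: ec$eead
Original string S is at sorted index 2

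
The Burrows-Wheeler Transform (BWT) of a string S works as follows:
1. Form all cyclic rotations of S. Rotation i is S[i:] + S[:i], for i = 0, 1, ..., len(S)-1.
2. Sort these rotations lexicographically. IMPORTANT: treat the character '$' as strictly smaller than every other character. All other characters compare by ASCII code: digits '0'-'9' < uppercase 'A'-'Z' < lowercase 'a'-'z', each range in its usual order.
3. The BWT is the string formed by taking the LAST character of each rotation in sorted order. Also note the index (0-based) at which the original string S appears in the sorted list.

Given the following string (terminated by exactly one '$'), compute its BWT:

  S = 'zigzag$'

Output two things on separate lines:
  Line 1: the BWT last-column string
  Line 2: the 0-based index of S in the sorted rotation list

All 7 rotations (rotation i = S[i:]+S[:i]):
  rot[0] = zigzag$
  rot[1] = igzag$z
  rot[2] = gzag$zi
  rot[3] = zag$zig
  rot[4] = ag$zigz
  rot[5] = g$zigza
  rot[6] = $zigzag
Sorted (with $ < everything):
  sorted[0] = $zigzag  (last char: 'g')
  sorted[1] = ag$zigz  (last char: 'z')
  sorted[2] = g$zigza  (last char: 'a')
  sorted[3] = gzag$zi  (last char: 'i')
  sorted[4] = igzag$z  (last char: 'z')
  sorted[5] = zag$zig  (last char: 'g')
  sorted[6] = zigzag$  (last char: '$')
Last column: gzaizg$
Original string S is at sorted index 6

Answer: gzaizg$
6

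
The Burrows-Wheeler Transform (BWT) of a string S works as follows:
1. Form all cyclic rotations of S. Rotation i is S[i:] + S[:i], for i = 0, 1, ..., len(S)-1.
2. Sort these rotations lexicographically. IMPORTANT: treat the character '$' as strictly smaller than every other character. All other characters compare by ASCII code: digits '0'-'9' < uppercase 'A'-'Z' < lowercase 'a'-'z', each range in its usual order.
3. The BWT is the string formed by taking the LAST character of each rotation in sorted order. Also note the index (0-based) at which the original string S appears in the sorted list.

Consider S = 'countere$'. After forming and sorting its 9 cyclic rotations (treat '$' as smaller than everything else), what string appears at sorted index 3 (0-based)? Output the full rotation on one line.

All 9 rotations (rotation i = S[i:]+S[:i]):
  rot[0] = countere$
  rot[1] = ountere$c
  rot[2] = untere$co
  rot[3] = ntere$cou
  rot[4] = tere$coun
  rot[5] = ere$count
  rot[6] = re$counte
  rot[7] = e$counter
  rot[8] = $countere
Sorted (with $ < everything):
  sorted[0] = $countere
  sorted[1] = countere$
  sorted[2] = e$counter
  sorted[3] = ere$count
  sorted[4] = ntere$cou
  sorted[5] = ountere$c
  sorted[6] = re$counte
  sorted[7] = tere$coun
  sorted[8] = untere$co
sorted[3] = ere$count

Answer: ere$count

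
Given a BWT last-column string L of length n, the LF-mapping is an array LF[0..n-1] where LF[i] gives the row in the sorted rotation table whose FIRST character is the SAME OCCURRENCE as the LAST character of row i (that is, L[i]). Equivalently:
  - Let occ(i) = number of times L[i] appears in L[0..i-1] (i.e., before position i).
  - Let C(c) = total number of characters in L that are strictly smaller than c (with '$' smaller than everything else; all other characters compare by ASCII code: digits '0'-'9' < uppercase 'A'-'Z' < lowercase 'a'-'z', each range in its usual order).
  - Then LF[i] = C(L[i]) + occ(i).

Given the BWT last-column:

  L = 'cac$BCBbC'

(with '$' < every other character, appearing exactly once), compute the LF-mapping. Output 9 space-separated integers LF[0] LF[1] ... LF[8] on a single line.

Char counts: '$':1, 'B':2, 'C':2, 'a':1, 'b':1, 'c':2
C (first-col start): C('$')=0, C('B')=1, C('C')=3, C('a')=5, C('b')=6, C('c')=7
L[0]='c': occ=0, LF[0]=C('c')+0=7+0=7
L[1]='a': occ=0, LF[1]=C('a')+0=5+0=5
L[2]='c': occ=1, LF[2]=C('c')+1=7+1=8
L[3]='$': occ=0, LF[3]=C('$')+0=0+0=0
L[4]='B': occ=0, LF[4]=C('B')+0=1+0=1
L[5]='C': occ=0, LF[5]=C('C')+0=3+0=3
L[6]='B': occ=1, LF[6]=C('B')+1=1+1=2
L[7]='b': occ=0, LF[7]=C('b')+0=6+0=6
L[8]='C': occ=1, LF[8]=C('C')+1=3+1=4

Answer: 7 5 8 0 1 3 2 6 4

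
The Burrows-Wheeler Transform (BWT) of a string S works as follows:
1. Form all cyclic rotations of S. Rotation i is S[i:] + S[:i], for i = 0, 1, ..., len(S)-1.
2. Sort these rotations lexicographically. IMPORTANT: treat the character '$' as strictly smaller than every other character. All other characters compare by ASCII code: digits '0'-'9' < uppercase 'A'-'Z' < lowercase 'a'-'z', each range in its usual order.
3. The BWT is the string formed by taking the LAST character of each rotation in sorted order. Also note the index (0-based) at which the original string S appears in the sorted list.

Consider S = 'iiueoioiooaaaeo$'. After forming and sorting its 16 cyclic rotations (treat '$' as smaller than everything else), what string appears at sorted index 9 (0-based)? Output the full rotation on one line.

All 16 rotations (rotation i = S[i:]+S[:i]):
  rot[0] = iiueoioiooaaaeo$
  rot[1] = iueoioiooaaaeo$i
  rot[2] = ueoioiooaaaeo$ii
  rot[3] = eoioiooaaaeo$iiu
  rot[4] = oioiooaaaeo$iiue
  rot[5] = ioiooaaaeo$iiueo
  rot[6] = oiooaaaeo$iiueoi
  rot[7] = iooaaaeo$iiueoio
  rot[8] = ooaaaeo$iiueoioi
  rot[9] = oaaaeo$iiueoioio
  rot[10] = aaaeo$iiueoioioo
  rot[11] = aaeo$iiueoioiooa
  rot[12] = aeo$iiueoioiooaa
  rot[13] = eo$iiueoioiooaaa
  rot[14] = o$iiueoioiooaaae
  rot[15] = $iiueoioiooaaaeo
Sorted (with $ < everything):
  sorted[0] = $iiueoioiooaaaeo
  sorted[1] = aaaeo$iiueoioioo
  sorted[2] = aaeo$iiueoioiooa
  sorted[3] = aeo$iiueoioiooaa
  sorted[4] = eo$iiueoioiooaaa
  sorted[5] = eoioiooaaaeo$iiu
  sorted[6] = iiueoioiooaaaeo$
  sorted[7] = ioiooaaaeo$iiueo
  sorted[8] = iooaaaeo$iiueoio
  sorted[9] = iueoioiooaaaeo$i
  sorted[10] = o$iiueoioiooaaae
  sorted[11] = oaaaeo$iiueoioio
  sorted[12] = oioiooaaaeo$iiue
  sorted[13] = oiooaaaeo$iiueoi
  sorted[14] = ooaaaeo$iiueoioi
  sorted[15] = ueoioiooaaaeo$ii
sorted[9] = iueoioiooaaaeo$i

Answer: iueoioiooaaaeo$i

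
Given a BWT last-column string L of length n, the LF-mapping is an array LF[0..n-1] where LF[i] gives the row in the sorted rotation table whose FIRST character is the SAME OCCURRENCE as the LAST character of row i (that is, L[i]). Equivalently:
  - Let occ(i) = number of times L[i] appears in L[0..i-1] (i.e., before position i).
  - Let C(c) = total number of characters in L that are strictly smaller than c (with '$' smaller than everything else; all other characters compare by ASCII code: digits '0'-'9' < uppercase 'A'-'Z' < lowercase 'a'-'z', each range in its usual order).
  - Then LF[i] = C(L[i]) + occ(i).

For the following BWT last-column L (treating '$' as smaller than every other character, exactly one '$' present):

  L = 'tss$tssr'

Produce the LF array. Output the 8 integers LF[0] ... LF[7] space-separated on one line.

Char counts: '$':1, 'r':1, 's':4, 't':2
C (first-col start): C('$')=0, C('r')=1, C('s')=2, C('t')=6
L[0]='t': occ=0, LF[0]=C('t')+0=6+0=6
L[1]='s': occ=0, LF[1]=C('s')+0=2+0=2
L[2]='s': occ=1, LF[2]=C('s')+1=2+1=3
L[3]='$': occ=0, LF[3]=C('$')+0=0+0=0
L[4]='t': occ=1, LF[4]=C('t')+1=6+1=7
L[5]='s': occ=2, LF[5]=C('s')+2=2+2=4
L[6]='s': occ=3, LF[6]=C('s')+3=2+3=5
L[7]='r': occ=0, LF[7]=C('r')+0=1+0=1

Answer: 6 2 3 0 7 4 5 1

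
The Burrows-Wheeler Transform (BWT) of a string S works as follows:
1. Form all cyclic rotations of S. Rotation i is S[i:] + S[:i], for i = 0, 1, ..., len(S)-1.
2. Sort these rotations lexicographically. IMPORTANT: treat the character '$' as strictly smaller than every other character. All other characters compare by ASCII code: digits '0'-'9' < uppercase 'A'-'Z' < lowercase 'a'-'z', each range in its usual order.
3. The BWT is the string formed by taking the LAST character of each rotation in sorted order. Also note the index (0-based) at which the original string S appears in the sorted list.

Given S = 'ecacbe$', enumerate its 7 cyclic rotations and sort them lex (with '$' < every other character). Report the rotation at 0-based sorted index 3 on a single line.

All 7 rotations (rotation i = S[i:]+S[:i]):
  rot[0] = ecacbe$
  rot[1] = cacbe$e
  rot[2] = acbe$ec
  rot[3] = cbe$eca
  rot[4] = be$ecac
  rot[5] = e$ecacb
  rot[6] = $ecacbe
Sorted (with $ < everything):
  sorted[0] = $ecacbe
  sorted[1] = acbe$ec
  sorted[2] = be$ecac
  sorted[3] = cacbe$e
  sorted[4] = cbe$eca
  sorted[5] = e$ecacb
  sorted[6] = ecacbe$
sorted[3] = cacbe$e

Answer: cacbe$e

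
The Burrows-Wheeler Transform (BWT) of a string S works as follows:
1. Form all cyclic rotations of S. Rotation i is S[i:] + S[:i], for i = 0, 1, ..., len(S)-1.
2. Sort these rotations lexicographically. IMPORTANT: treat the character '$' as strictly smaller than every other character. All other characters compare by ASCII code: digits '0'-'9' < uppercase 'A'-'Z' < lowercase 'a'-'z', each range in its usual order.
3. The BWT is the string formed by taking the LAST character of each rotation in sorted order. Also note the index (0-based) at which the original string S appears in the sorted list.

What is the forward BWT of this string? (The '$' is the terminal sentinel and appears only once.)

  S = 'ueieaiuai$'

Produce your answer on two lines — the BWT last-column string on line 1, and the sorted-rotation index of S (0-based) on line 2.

All 10 rotations (rotation i = S[i:]+S[:i]):
  rot[0] = ueieaiuai$
  rot[1] = eieaiuai$u
  rot[2] = ieaiuai$ue
  rot[3] = eaiuai$uei
  rot[4] = aiuai$ueie
  rot[5] = iuai$ueiea
  rot[6] = uai$ueieai
  rot[7] = ai$ueieaiu
  rot[8] = i$ueieaiua
  rot[9] = $ueieaiuai
Sorted (with $ < everything):
  sorted[0] = $ueieaiuai  (last char: 'i')
  sorted[1] = ai$ueieaiu  (last char: 'u')
  sorted[2] = aiuai$ueie  (last char: 'e')
  sorted[3] = eaiuai$uei  (last char: 'i')
  sorted[4] = eieaiuai$u  (last char: 'u')
  sorted[5] = i$ueieaiua  (last char: 'a')
  sorted[6] = ieaiuai$ue  (last char: 'e')
  sorted[7] = iuai$ueiea  (last char: 'a')
  sorted[8] = uai$ueieai  (last char: 'i')
  sorted[9] = ueieaiuai$  (last char: '$')
Last column: iueiuaeai$
Original string S is at sorted index 9

Answer: iueiuaeai$
9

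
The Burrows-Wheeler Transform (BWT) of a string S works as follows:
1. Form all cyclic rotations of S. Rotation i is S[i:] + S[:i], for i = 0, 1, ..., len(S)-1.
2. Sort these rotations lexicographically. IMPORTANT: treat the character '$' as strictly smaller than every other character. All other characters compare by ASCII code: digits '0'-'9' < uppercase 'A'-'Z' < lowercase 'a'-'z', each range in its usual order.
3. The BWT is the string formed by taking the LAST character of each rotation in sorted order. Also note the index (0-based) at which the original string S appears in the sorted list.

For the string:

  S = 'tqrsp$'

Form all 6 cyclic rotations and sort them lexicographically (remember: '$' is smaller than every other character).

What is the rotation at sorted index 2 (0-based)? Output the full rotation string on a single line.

All 6 rotations (rotation i = S[i:]+S[:i]):
  rot[0] = tqrsp$
  rot[1] = qrsp$t
  rot[2] = rsp$tq
  rot[3] = sp$tqr
  rot[4] = p$tqrs
  rot[5] = $tqrsp
Sorted (with $ < everything):
  sorted[0] = $tqrsp
  sorted[1] = p$tqrs
  sorted[2] = qrsp$t
  sorted[3] = rsp$tq
  sorted[4] = sp$tqr
  sorted[5] = tqrsp$
sorted[2] = qrsp$t

Answer: qrsp$t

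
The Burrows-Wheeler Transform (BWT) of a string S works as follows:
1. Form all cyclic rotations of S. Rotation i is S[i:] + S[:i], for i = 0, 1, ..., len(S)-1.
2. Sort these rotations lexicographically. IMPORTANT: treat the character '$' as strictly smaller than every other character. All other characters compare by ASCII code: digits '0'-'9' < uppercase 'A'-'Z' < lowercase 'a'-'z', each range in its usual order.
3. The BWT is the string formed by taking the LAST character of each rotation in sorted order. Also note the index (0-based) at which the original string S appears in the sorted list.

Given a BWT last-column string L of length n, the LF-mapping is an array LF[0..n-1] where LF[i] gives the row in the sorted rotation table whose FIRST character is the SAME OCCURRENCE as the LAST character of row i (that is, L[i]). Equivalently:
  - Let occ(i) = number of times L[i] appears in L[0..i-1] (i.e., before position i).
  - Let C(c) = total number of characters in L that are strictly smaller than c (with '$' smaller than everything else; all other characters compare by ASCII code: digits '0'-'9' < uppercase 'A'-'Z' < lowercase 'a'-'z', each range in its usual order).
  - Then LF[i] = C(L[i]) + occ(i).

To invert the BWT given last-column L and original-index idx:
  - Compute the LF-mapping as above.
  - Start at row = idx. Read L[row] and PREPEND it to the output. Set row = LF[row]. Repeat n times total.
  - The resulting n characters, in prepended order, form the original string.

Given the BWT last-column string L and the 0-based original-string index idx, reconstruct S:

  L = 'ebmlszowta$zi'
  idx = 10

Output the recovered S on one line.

Answer: wombatsizzle$

Derivation:
LF mapping: 3 2 6 5 8 11 7 10 9 1 0 12 4
Walk LF starting at row 10, prepending L[row]:
  step 1: row=10, L[10]='$', prepend. Next row=LF[10]=0
  step 2: row=0, L[0]='e', prepend. Next row=LF[0]=3
  step 3: row=3, L[3]='l', prepend. Next row=LF[3]=5
  step 4: row=5, L[5]='z', prepend. Next row=LF[5]=11
  step 5: row=11, L[11]='z', prepend. Next row=LF[11]=12
  step 6: row=12, L[12]='i', prepend. Next row=LF[12]=4
  step 7: row=4, L[4]='s', prepend. Next row=LF[4]=8
  step 8: row=8, L[8]='t', prepend. Next row=LF[8]=9
  step 9: row=9, L[9]='a', prepend. Next row=LF[9]=1
  step 10: row=1, L[1]='b', prepend. Next row=LF[1]=2
  step 11: row=2, L[2]='m', prepend. Next row=LF[2]=6
  step 12: row=6, L[6]='o', prepend. Next row=LF[6]=7
  step 13: row=7, L[7]='w', prepend. Next row=LF[7]=10
Reversed output: wombatsizzle$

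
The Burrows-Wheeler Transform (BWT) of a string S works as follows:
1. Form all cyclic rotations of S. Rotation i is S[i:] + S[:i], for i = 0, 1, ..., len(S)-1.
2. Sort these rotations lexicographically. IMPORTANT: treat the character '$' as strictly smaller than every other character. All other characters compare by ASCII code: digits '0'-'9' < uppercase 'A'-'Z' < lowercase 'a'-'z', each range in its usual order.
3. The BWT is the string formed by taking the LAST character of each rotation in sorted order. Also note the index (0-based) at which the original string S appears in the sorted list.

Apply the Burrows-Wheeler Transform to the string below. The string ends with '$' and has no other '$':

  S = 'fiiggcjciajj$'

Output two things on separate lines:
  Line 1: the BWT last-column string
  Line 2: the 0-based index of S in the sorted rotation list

Answer: jijg$gicifjca
4

Derivation:
All 13 rotations (rotation i = S[i:]+S[:i]):
  rot[0] = fiiggcjciajj$
  rot[1] = iiggcjciajj$f
  rot[2] = iggcjciajj$fi
  rot[3] = ggcjciajj$fii
  rot[4] = gcjciajj$fiig
  rot[5] = cjciajj$fiigg
  rot[6] = jciajj$fiiggc
  rot[7] = ciajj$fiiggcj
  rot[8] = iajj$fiiggcjc
  rot[9] = ajj$fiiggcjci
  rot[10] = jj$fiiggcjcia
  rot[11] = j$fiiggcjciaj
  rot[12] = $fiiggcjciajj
Sorted (with $ < everything):
  sorted[0] = $fiiggcjciajj  (last char: 'j')
  sorted[1] = ajj$fiiggcjci  (last char: 'i')
  sorted[2] = ciajj$fiiggcj  (last char: 'j')
  sorted[3] = cjciajj$fiigg  (last char: 'g')
  sorted[4] = fiiggcjciajj$  (last char: '$')
  sorted[5] = gcjciajj$fiig  (last char: 'g')
  sorted[6] = ggcjciajj$fii  (last char: 'i')
  sorted[7] = iajj$fiiggcjc  (last char: 'c')
  sorted[8] = iggcjciajj$fi  (last char: 'i')
  sorted[9] = iiggcjciajj$f  (last char: 'f')
  sorted[10] = j$fiiggcjciaj  (last char: 'j')
  sorted[11] = jciajj$fiiggc  (last char: 'c')
  sorted[12] = jj$fiiggcjcia  (last char: 'a')
Last column: jijg$gicifjca
Original string S is at sorted index 4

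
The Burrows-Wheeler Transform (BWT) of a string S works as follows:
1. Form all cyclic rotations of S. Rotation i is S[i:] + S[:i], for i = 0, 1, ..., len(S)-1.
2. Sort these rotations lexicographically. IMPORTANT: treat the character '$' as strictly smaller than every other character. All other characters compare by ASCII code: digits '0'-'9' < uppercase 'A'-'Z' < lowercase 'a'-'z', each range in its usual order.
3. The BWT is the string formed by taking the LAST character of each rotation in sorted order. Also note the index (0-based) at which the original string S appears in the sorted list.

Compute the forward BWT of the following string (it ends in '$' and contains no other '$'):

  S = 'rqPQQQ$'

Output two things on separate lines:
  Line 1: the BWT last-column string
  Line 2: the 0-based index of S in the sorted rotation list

All 7 rotations (rotation i = S[i:]+S[:i]):
  rot[0] = rqPQQQ$
  rot[1] = qPQQQ$r
  rot[2] = PQQQ$rq
  rot[3] = QQQ$rqP
  rot[4] = QQ$rqPQ
  rot[5] = Q$rqPQQ
  rot[6] = $rqPQQQ
Sorted (with $ < everything):
  sorted[0] = $rqPQQQ  (last char: 'Q')
  sorted[1] = PQQQ$rq  (last char: 'q')
  sorted[2] = Q$rqPQQ  (last char: 'Q')
  sorted[3] = QQ$rqPQ  (last char: 'Q')
  sorted[4] = QQQ$rqP  (last char: 'P')
  sorted[5] = qPQQQ$r  (last char: 'r')
  sorted[6] = rqPQQQ$  (last char: '$')
Last column: QqQQPr$
Original string S is at sorted index 6

Answer: QqQQPr$
6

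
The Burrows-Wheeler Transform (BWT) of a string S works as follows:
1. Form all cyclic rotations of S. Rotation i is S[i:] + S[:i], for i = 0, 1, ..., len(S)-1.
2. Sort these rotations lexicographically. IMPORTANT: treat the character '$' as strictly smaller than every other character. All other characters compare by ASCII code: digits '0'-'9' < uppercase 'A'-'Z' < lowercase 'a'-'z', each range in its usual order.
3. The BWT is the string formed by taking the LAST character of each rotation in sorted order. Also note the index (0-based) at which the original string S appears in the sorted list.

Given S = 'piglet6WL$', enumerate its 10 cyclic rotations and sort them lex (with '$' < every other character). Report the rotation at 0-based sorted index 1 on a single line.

Answer: 6WL$piglet

Derivation:
All 10 rotations (rotation i = S[i:]+S[:i]):
  rot[0] = piglet6WL$
  rot[1] = iglet6WL$p
  rot[2] = glet6WL$pi
  rot[3] = let6WL$pig
  rot[4] = et6WL$pigl
  rot[5] = t6WL$pigle
  rot[6] = 6WL$piglet
  rot[7] = WL$piglet6
  rot[8] = L$piglet6W
  rot[9] = $piglet6WL
Sorted (with $ < everything):
  sorted[0] = $piglet6WL
  sorted[1] = 6WL$piglet
  sorted[2] = L$piglet6W
  sorted[3] = WL$piglet6
  sorted[4] = et6WL$pigl
  sorted[5] = glet6WL$pi
  sorted[6] = iglet6WL$p
  sorted[7] = let6WL$pig
  sorted[8] = piglet6WL$
  sorted[9] = t6WL$pigle
sorted[1] = 6WL$piglet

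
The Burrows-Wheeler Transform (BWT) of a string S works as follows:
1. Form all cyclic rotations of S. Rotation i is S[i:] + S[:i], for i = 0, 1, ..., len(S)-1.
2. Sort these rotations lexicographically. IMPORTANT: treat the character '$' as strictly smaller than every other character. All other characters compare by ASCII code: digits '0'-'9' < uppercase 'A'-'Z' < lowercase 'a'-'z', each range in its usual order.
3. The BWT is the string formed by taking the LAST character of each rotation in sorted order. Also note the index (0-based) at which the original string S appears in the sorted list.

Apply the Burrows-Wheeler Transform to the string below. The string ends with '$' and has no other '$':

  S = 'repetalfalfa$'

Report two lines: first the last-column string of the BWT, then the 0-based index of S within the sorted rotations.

All 13 rotations (rotation i = S[i:]+S[:i]):
  rot[0] = repetalfalfa$
  rot[1] = epetalfalfa$r
  rot[2] = petalfalfa$re
  rot[3] = etalfalfa$rep
  rot[4] = talfalfa$repe
  rot[5] = alfalfa$repet
  rot[6] = lfalfa$repeta
  rot[7] = falfa$repetal
  rot[8] = alfa$repetalf
  rot[9] = lfa$repetalfa
  rot[10] = fa$repetalfal
  rot[11] = a$repetalfalf
  rot[12] = $repetalfalfa
Sorted (with $ < everything):
  sorted[0] = $repetalfalfa  (last char: 'a')
  sorted[1] = a$repetalfalf  (last char: 'f')
  sorted[2] = alfa$repetalf  (last char: 'f')
  sorted[3] = alfalfa$repet  (last char: 't')
  sorted[4] = epetalfalfa$r  (last char: 'r')
  sorted[5] = etalfalfa$rep  (last char: 'p')
  sorted[6] = fa$repetalfal  (last char: 'l')
  sorted[7] = falfa$repetal  (last char: 'l')
  sorted[8] = lfa$repetalfa  (last char: 'a')
  sorted[9] = lfalfa$repeta  (last char: 'a')
  sorted[10] = petalfalfa$re  (last char: 'e')
  sorted[11] = repetalfalfa$  (last char: '$')
  sorted[12] = talfalfa$repe  (last char: 'e')
Last column: afftrpllaae$e
Original string S is at sorted index 11

Answer: afftrpllaae$e
11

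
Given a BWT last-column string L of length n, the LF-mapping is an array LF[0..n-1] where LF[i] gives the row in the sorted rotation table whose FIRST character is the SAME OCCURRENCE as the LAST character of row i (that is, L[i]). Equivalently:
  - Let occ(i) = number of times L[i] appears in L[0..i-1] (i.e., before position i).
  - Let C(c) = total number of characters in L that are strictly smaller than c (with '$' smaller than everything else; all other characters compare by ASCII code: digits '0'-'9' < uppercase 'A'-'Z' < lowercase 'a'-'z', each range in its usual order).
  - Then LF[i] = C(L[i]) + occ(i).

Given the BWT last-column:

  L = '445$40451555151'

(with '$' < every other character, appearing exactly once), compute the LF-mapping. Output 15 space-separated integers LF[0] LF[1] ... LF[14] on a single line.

Answer: 5 6 9 0 7 1 8 10 2 11 12 13 3 14 4

Derivation:
Char counts: '$':1, '0':1, '1':3, '4':4, '5':6
C (first-col start): C('$')=0, C('0')=1, C('1')=2, C('4')=5, C('5')=9
L[0]='4': occ=0, LF[0]=C('4')+0=5+0=5
L[1]='4': occ=1, LF[1]=C('4')+1=5+1=6
L[2]='5': occ=0, LF[2]=C('5')+0=9+0=9
L[3]='$': occ=0, LF[3]=C('$')+0=0+0=0
L[4]='4': occ=2, LF[4]=C('4')+2=5+2=7
L[5]='0': occ=0, LF[5]=C('0')+0=1+0=1
L[6]='4': occ=3, LF[6]=C('4')+3=5+3=8
L[7]='5': occ=1, LF[7]=C('5')+1=9+1=10
L[8]='1': occ=0, LF[8]=C('1')+0=2+0=2
L[9]='5': occ=2, LF[9]=C('5')+2=9+2=11
L[10]='5': occ=3, LF[10]=C('5')+3=9+3=12
L[11]='5': occ=4, LF[11]=C('5')+4=9+4=13
L[12]='1': occ=1, LF[12]=C('1')+1=2+1=3
L[13]='5': occ=5, LF[13]=C('5')+5=9+5=14
L[14]='1': occ=2, LF[14]=C('1')+2=2+2=4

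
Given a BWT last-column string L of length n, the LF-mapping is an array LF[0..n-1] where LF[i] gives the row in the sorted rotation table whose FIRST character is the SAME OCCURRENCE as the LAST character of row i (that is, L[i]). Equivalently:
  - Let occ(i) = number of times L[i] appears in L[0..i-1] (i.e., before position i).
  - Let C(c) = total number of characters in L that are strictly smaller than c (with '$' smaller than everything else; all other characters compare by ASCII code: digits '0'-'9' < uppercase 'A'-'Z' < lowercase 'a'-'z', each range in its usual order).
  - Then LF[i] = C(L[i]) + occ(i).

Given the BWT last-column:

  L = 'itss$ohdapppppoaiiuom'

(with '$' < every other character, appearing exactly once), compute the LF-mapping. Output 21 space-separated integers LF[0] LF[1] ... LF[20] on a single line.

Answer: 5 19 17 18 0 9 4 3 1 12 13 14 15 16 10 2 6 7 20 11 8

Derivation:
Char counts: '$':1, 'a':2, 'd':1, 'h':1, 'i':3, 'm':1, 'o':3, 'p':5, 's':2, 't':1, 'u':1
C (first-col start): C('$')=0, C('a')=1, C('d')=3, C('h')=4, C('i')=5, C('m')=8, C('o')=9, C('p')=12, C('s')=17, C('t')=19, C('u')=20
L[0]='i': occ=0, LF[0]=C('i')+0=5+0=5
L[1]='t': occ=0, LF[1]=C('t')+0=19+0=19
L[2]='s': occ=0, LF[2]=C('s')+0=17+0=17
L[3]='s': occ=1, LF[3]=C('s')+1=17+1=18
L[4]='$': occ=0, LF[4]=C('$')+0=0+0=0
L[5]='o': occ=0, LF[5]=C('o')+0=9+0=9
L[6]='h': occ=0, LF[6]=C('h')+0=4+0=4
L[7]='d': occ=0, LF[7]=C('d')+0=3+0=3
L[8]='a': occ=0, LF[8]=C('a')+0=1+0=1
L[9]='p': occ=0, LF[9]=C('p')+0=12+0=12
L[10]='p': occ=1, LF[10]=C('p')+1=12+1=13
L[11]='p': occ=2, LF[11]=C('p')+2=12+2=14
L[12]='p': occ=3, LF[12]=C('p')+3=12+3=15
L[13]='p': occ=4, LF[13]=C('p')+4=12+4=16
L[14]='o': occ=1, LF[14]=C('o')+1=9+1=10
L[15]='a': occ=1, LF[15]=C('a')+1=1+1=2
L[16]='i': occ=1, LF[16]=C('i')+1=5+1=6
L[17]='i': occ=2, LF[17]=C('i')+2=5+2=7
L[18]='u': occ=0, LF[18]=C('u')+0=20+0=20
L[19]='o': occ=2, LF[19]=C('o')+2=9+2=11
L[20]='m': occ=0, LF[20]=C('m')+0=8+0=8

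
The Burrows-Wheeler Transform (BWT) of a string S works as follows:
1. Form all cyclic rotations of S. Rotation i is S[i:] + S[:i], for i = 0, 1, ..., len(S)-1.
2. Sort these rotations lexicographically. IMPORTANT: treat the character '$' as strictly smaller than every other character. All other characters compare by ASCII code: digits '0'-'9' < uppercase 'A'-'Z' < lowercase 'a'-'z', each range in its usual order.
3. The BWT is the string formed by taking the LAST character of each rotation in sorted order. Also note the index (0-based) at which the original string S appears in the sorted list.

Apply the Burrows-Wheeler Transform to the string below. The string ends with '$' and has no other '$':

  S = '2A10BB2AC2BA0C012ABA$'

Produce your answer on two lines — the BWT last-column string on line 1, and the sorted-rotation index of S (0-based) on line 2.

All 21 rotations (rotation i = S[i:]+S[:i]):
  rot[0] = 2A10BB2AC2BA0C012ABA$
  rot[1] = A10BB2AC2BA0C012ABA$2
  rot[2] = 10BB2AC2BA0C012ABA$2A
  rot[3] = 0BB2AC2BA0C012ABA$2A1
  rot[4] = BB2AC2BA0C012ABA$2A10
  rot[5] = B2AC2BA0C012ABA$2A10B
  rot[6] = 2AC2BA0C012ABA$2A10BB
  rot[7] = AC2BA0C012ABA$2A10BB2
  rot[8] = C2BA0C012ABA$2A10BB2A
  rot[9] = 2BA0C012ABA$2A10BB2AC
  rot[10] = BA0C012ABA$2A10BB2AC2
  rot[11] = A0C012ABA$2A10BB2AC2B
  rot[12] = 0C012ABA$2A10BB2AC2BA
  rot[13] = C012ABA$2A10BB2AC2BA0
  rot[14] = 012ABA$2A10BB2AC2BA0C
  rot[15] = 12ABA$2A10BB2AC2BA0C0
  rot[16] = 2ABA$2A10BB2AC2BA0C01
  rot[17] = ABA$2A10BB2AC2BA0C012
  rot[18] = BA$2A10BB2AC2BA0C012A
  rot[19] = A$2A10BB2AC2BA0C012AB
  rot[20] = $2A10BB2AC2BA0C012ABA
Sorted (with $ < everything):
  sorted[0] = $2A10BB2AC2BA0C012ABA  (last char: 'A')
  sorted[1] = 012ABA$2A10BB2AC2BA0C  (last char: 'C')
  sorted[2] = 0BB2AC2BA0C012ABA$2A1  (last char: '1')
  sorted[3] = 0C012ABA$2A10BB2AC2BA  (last char: 'A')
  sorted[4] = 10BB2AC2BA0C012ABA$2A  (last char: 'A')
  sorted[5] = 12ABA$2A10BB2AC2BA0C0  (last char: '0')
  sorted[6] = 2A10BB2AC2BA0C012ABA$  (last char: '$')
  sorted[7] = 2ABA$2A10BB2AC2BA0C01  (last char: '1')
  sorted[8] = 2AC2BA0C012ABA$2A10BB  (last char: 'B')
  sorted[9] = 2BA0C012ABA$2A10BB2AC  (last char: 'C')
  sorted[10] = A$2A10BB2AC2BA0C012AB  (last char: 'B')
  sorted[11] = A0C012ABA$2A10BB2AC2B  (last char: 'B')
  sorted[12] = A10BB2AC2BA0C012ABA$2  (last char: '2')
  sorted[13] = ABA$2A10BB2AC2BA0C012  (last char: '2')
  sorted[14] = AC2BA0C012ABA$2A10BB2  (last char: '2')
  sorted[15] = B2AC2BA0C012ABA$2A10B  (last char: 'B')
  sorted[16] = BA$2A10BB2AC2BA0C012A  (last char: 'A')
  sorted[17] = BA0C012ABA$2A10BB2AC2  (last char: '2')
  sorted[18] = BB2AC2BA0C012ABA$2A10  (last char: '0')
  sorted[19] = C012ABA$2A10BB2AC2BA0  (last char: '0')
  sorted[20] = C2BA0C012ABA$2A10BB2A  (last char: 'A')
Last column: AC1AA0$1BCBB222BA200A
Original string S is at sorted index 6

Answer: AC1AA0$1BCBB222BA200A
6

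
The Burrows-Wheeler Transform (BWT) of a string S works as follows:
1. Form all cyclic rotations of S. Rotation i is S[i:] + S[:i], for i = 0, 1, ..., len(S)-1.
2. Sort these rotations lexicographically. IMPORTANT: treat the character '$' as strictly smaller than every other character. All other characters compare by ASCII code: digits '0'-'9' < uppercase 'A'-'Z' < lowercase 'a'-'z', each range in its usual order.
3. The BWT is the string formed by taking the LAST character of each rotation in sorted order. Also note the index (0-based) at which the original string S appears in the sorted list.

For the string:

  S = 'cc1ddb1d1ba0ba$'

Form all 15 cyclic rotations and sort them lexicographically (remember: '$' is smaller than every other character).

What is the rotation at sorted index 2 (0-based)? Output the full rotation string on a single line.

Answer: 1ba0ba$cc1ddb1d

Derivation:
All 15 rotations (rotation i = S[i:]+S[:i]):
  rot[0] = cc1ddb1d1ba0ba$
  rot[1] = c1ddb1d1ba0ba$c
  rot[2] = 1ddb1d1ba0ba$cc
  rot[3] = ddb1d1ba0ba$cc1
  rot[4] = db1d1ba0ba$cc1d
  rot[5] = b1d1ba0ba$cc1dd
  rot[6] = 1d1ba0ba$cc1ddb
  rot[7] = d1ba0ba$cc1ddb1
  rot[8] = 1ba0ba$cc1ddb1d
  rot[9] = ba0ba$cc1ddb1d1
  rot[10] = a0ba$cc1ddb1d1b
  rot[11] = 0ba$cc1ddb1d1ba
  rot[12] = ba$cc1ddb1d1ba0
  rot[13] = a$cc1ddb1d1ba0b
  rot[14] = $cc1ddb1d1ba0ba
Sorted (with $ < everything):
  sorted[0] = $cc1ddb1d1ba0ba
  sorted[1] = 0ba$cc1ddb1d1ba
  sorted[2] = 1ba0ba$cc1ddb1d
  sorted[3] = 1d1ba0ba$cc1ddb
  sorted[4] = 1ddb1d1ba0ba$cc
  sorted[5] = a$cc1ddb1d1ba0b
  sorted[6] = a0ba$cc1ddb1d1b
  sorted[7] = b1d1ba0ba$cc1dd
  sorted[8] = ba$cc1ddb1d1ba0
  sorted[9] = ba0ba$cc1ddb1d1
  sorted[10] = c1ddb1d1ba0ba$c
  sorted[11] = cc1ddb1d1ba0ba$
  sorted[12] = d1ba0ba$cc1ddb1
  sorted[13] = db1d1ba0ba$cc1d
  sorted[14] = ddb1d1ba0ba$cc1
sorted[2] = 1ba0ba$cc1ddb1d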